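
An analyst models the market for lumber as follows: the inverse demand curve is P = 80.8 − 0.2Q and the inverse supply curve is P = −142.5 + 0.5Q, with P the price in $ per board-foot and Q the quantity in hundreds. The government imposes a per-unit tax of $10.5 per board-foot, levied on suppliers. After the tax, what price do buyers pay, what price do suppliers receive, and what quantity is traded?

Inverting to Q(P) form: Qd = 404 − 5P; Qs = 2P + 285.
Before the tax: set 404 − 5P = 2P + 285 → P* = $17, Q* = 319.
With the tax collected from suppliers, supply shifts: Qs = 2(P − 10.5) + 285.
New equilibrium: buyers pay $20, suppliers receive $9.5, Q = 304. (Wedge: Pb − Ps = 10.5.)
The less price-elastic side of the market bears the larger share of a per-unit tax.

Buyers pay $20; suppliers receive $9.5; quantity = 304.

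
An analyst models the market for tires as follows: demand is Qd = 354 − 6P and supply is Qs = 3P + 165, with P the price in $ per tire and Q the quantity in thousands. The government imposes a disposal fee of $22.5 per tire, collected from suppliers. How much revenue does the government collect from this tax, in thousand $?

Before the tax: set 354 − 6P = 3P + 165 → P* = $21, Q* = 228.
With the tax collected from suppliers, supply shifts: Qs = 3(P − 22.5) + 165.
New equilibrium: consumers pay $28.5, suppliers receive $6, Q = 183. (Wedge: Pb − Ps = 22.5.)
Revenue = t · Q = 22.5 · 183 = $4117.5.

Tax revenue = $4117.5 thousand.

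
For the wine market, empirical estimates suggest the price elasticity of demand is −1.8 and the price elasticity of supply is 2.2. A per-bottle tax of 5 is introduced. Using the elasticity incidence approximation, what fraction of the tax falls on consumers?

Incidence ratio: consumers' share ≈ εs / (εs + |εd|) = 2.2 / (2.2 + 1.8) = 0.55.
Supply is the more elastic side, so consumers bear the larger share.

Consumers' share ≈ 0.55.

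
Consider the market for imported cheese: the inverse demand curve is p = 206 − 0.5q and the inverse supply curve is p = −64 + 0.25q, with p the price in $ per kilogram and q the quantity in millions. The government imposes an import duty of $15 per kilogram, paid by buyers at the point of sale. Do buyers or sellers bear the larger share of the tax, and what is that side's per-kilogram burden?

Inverting to q(p) form: qd = 412 − 2p; qs = 4p + 256.
Before the tax: set 412 − 2p = 4p + 256 → p* = $26, q* = 360.
With the tax collected from buyers, demand (in seller-price terms) shifts: qd = 412 − 2(p + 15).
New equilibrium: buyers pay $36, sellers receive $21, q = 340. (Wedge: pb − ps = 15.)
Per-kilogram burden: buyers $10, sellers $5.
Buyers take the larger share because demand is less price-elastic here (demand slope 2 vs supply slope 4).

Buyers bear the larger share: $10 per kilogram.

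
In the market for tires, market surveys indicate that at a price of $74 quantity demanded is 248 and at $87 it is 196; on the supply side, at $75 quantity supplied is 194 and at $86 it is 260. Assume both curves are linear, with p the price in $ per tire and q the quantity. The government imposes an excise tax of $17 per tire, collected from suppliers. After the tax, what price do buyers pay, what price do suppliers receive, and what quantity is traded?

Buyers pay $90.2; suppliers receive $73.2; quantity = 183.2.

Demand slope: (196 − 248)/(87 − 74) = -4, so qd = 544 − 4p.
Supply slope: (260 − 194)/(86 − 75) = 6, so qs = 6p − 256.
Without the tax, 544 − 4p = 6p − 256 gives 10p = 800, so p* = $80 and q* = 224.
With the tax collected from suppliers, supply shifts: qs = 6(p − 17) − 256.
New equilibrium: buyers pay $90.2, suppliers receive $73.2, q = 183.2. (Wedge: pb − ps = 17.)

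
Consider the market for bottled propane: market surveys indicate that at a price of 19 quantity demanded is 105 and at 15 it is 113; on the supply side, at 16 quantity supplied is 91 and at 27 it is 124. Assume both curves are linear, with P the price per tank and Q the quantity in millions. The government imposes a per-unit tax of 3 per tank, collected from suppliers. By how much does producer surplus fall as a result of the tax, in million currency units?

Demand slope: (113 − 105)/(15 − 19) = -2, so Qd = 143 − 2P.
Supply slope: (124 − 91)/(27 − 16) = 3, so Qs = 3P + 43.
Before the tax: set 143 − 2P = 3P + 43 → P* = 20, Q* = 103.
With the tax collected from suppliers, supply shifts: Qs = 3(P − 3) + 43.
New equilibrium: buyers pay 21.8, suppliers receive 18.8, Q = 99.4. (Wedge: Pb − Ps = 3.)
ΔPS is the trapezoid between Q = 99.4 and Q = 103 of height 1.2: ½ · (103 + 99.4) · 1.2 = 121.44.

Producer surplus falls by 121.44 million.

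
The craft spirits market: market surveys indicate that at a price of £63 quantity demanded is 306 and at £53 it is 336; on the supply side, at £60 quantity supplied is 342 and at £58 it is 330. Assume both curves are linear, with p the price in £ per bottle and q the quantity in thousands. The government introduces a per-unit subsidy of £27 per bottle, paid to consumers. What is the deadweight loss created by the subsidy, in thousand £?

Deadweight loss = £729 thousand.

Demand slope: (336 − 306)/(53 − 63) = -3, so qd = 495 − 3p.
Supply slope: (330 − 342)/(58 − 60) = 6, so qs = 6p − 18.
Without the subsidy, 495 − 3p = 6p − 18 gives 9p = 513, so p* = £57 and q* = 324.
With a per-unit subsidy paid to consumers, each effectively pays p − 27, so demand becomes qd = 495 − 3(p − 27).
New equilibrium: consumers pay £39, sellers receive £66, q = 378. (Wedge: pb − ps = −27.)
Quantity rises by |ΔQ| = |324 − 378| = 54.
DWL = ½ · t · |ΔQ| = ½ · 27 · 54 = £729.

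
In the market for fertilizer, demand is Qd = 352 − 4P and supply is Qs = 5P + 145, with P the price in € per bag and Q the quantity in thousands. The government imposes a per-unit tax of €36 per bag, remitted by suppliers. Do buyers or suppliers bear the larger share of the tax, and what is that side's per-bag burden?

Buyers bear the larger share: €20 per bag.

Before the tax: set 352 − 4P = 5P + 145 → P* = €23, Q* = 260.
With the tax collected from suppliers, supply shifts: Qs = 5(P − 36) + 145.
New equilibrium: buyers pay €43, suppliers receive €7, Q = 180. (Wedge: Pb − Ps = 36.)
Per-bag burden: buyers €20, suppliers €16.
Buyers take the larger share because demand is less price-elastic here (demand slope 4 vs supply slope 5).
The less price-elastic side of the market bears the larger share of a per-unit tax.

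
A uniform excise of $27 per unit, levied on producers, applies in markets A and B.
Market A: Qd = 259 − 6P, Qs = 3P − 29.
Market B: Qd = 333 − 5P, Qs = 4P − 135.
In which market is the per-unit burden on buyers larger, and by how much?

Market A: pre-tax P* = $32, Q* = 67; post-tax Q = 13; per-unit burden on buyers = $9.
Market B: pre-tax P* = $52, Q* = 73; post-tax Q = 13; per-unit burden on buyers = $12.
Difference: $9 vs $12 → market B is larger by $3.

Market B, by $3.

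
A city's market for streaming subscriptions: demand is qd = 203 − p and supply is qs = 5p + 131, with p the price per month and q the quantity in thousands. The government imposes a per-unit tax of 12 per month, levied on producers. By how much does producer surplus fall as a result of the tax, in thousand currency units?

Producer surplus falls by 372 thousand.

Before the tax: set 203 − p = 5p + 131 → p* = 12, q* = 191.
With the tax collected from producers, supply shifts: qs = 5(p − 12) + 131.
New equilibrium: consumers pay 22, producers receive 10, q = 181. (Wedge: pb − ps = 12.)
ΔPS is the trapezoid between Q = 181 and Q = 191 of height 2: ½ · (191 + 181) · 2 = 372.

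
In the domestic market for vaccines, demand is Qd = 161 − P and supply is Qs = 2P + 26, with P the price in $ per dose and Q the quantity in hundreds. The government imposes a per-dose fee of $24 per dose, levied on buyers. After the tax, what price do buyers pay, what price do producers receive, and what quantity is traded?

Buyers pay $61; producers receive $37; quantity = 100.

Before the tax: set 161 − P = 2P + 26 → P* = $45, Q* = 116.
With the tax collected from buyers, demand (in seller-price terms) shifts: Qd = 161 − (P + 24).
Solving gives Q = 100 with buyers paying $61 and producers receiving $37 (the $24 wedge).
The less price-elastic side of the market bears the larger share of a per-unit tax.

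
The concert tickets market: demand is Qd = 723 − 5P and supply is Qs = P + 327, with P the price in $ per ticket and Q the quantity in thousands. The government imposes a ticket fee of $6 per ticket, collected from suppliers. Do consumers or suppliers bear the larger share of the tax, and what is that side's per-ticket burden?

Suppliers bear the larger share: $5 per ticket.

Without the tax, 723 − 5P = P + 327 gives 6P = 396, so P* = $66 and Q* = 393.
With the tax collected from suppliers, supply shifts: Qs = (P − 6) + 327.
New equilibrium: consumers pay $67, suppliers receive $61, Q = 388. (Wedge: Pb − Ps = 6.)
Per-ticket burden: consumers $1, suppliers $5.
Suppliers take the larger share because supply is less price-elastic here (demand slope 5 vs supply slope 1).
The less price-elastic side of the market bears the larger share of a per-unit tax.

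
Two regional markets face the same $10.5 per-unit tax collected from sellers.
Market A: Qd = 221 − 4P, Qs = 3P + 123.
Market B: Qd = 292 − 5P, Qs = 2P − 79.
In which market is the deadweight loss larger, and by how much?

Market A: pre-tax P* = $14, Q* = 165; post-tax Q = 147; deadweight loss = $94.5.
Market B: pre-tax P* = $53, Q* = 27; post-tax Q = 12; deadweight loss = $78.75.
Difference: $94.5 vs $78.75 → market A is larger by $15.75.

Market A, by $15.75.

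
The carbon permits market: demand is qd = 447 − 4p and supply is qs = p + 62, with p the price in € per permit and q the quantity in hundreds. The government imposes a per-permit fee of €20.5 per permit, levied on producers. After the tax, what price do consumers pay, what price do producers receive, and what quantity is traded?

Before the tax: set 447 − 4p = p + 62 → p* = €77, q* = 139.
With the tax collected from producers, supply shifts: qs = (p − 20.5) + 62.
New equilibrium: consumers pay €81.1, producers receive €60.6, q = 122.6. (Wedge: pb − ps = 20.5.)
The less price-elastic side of the market bears the larger share of a per-unit tax.

Consumers pay €81.1; producers receive €60.6; quantity = 122.6.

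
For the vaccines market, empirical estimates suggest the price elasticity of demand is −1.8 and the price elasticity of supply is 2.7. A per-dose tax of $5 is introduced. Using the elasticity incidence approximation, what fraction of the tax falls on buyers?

Buyers' share ≈ 0.6.

Incidence ratio: buyers' share ≈ εs / (εs + |εd|) = 2.7 / (2.7 + 1.8) = 0.6.
Supply is the more elastic side, so buyers bear the larger share.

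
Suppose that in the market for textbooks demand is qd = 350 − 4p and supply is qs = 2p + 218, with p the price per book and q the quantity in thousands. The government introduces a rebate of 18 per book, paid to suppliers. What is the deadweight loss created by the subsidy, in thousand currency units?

Without the subsidy, 350 − 4p = 2p + 218 gives 6p = 132, so p* = 22 and q* = 262.
With a per-unit subsidy paid to suppliers, each receives p + 18 per unit sold, so supply becomes qs = 2(p + 18) + 218.
Solving gives q = 286 with consumers paying 16 and suppliers receiving 34 (the 18 wedge).
Quantity rises by |ΔQ| = |262 − 286| = 24.
DWL = ½ · t · |ΔQ| = ½ · 18 · 24 = 216.

Deadweight loss = 216 thousand.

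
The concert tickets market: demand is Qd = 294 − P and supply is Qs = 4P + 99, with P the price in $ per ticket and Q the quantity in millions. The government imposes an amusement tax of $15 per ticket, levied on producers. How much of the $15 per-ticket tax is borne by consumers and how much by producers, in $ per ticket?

Without the tax, 294 − P = 4P + 99 gives 5P = 195, so P* = $39 and Q* = 255.
With the tax collected from producers, supply shifts: Qs = 4(P − 15) + 99.
New equilibrium: consumers pay $51, producers receive $36, Q = 243. (Wedge: Pb − Ps = 15.)
Burden on consumers: $12; on producers: $3. (They sum to $15.)

Consumers bear $12 per ticket; producers bear $3 per ticket.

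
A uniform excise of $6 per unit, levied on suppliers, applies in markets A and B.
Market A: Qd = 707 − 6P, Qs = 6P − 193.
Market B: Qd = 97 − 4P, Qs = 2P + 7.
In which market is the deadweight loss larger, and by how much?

Market A: pre-tax P* = $75, Q* = 257; post-tax Q = 239; deadweight loss = $54.
Market B: pre-tax P* = $15, Q* = 37; post-tax Q = 29; deadweight loss = $24.
Difference: $54 vs $24 → market A is larger by $30.

Market A, by $30.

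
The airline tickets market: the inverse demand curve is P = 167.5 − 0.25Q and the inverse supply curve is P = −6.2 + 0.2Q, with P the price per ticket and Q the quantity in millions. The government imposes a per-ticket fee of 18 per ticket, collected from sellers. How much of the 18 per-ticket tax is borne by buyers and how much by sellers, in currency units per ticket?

Buyers bear 10 per ticket; sellers bear 8 per ticket.

Inverting to Q(P) form: Qd = 670 − 4P; Qs = 5P + 31.
Without the tax, 670 − 4P = 5P + 31 gives 9P = 639, so P* = 71 and Q* = 386.
With the tax collected from sellers, supply shifts: Qs = 5(P − 18) + 31.
Solving gives Q = 346 with buyers paying 81 and sellers receiving 63 (the 18 wedge).
Burden on buyers: 10; on sellers: 8. (They sum to 18.)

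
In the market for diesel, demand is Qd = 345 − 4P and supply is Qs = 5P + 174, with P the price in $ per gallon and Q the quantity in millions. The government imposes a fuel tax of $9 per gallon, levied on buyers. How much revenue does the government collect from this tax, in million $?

Tax revenue = $2241 million.

Before the tax: set 345 − 4P = 5P + 174 → P* = $19, Q* = 269.
With the tax collected from buyers, demand (in seller-price terms) shifts: Qd = 345 − 4(P + 9).
Solving gives Q = 249 with buyers paying $24 and sellers receiving $15 (the $9 wedge).
Revenue = t · Q = 9 · 249 = $2241.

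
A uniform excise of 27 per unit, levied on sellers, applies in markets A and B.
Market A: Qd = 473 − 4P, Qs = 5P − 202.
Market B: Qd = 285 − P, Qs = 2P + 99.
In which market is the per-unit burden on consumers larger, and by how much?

Market A: pre-tax P* = 75, Q* = 173; post-tax Q = 113; per-unit burden on consumers = 15.
Market B: pre-tax P* = 62, Q* = 223; post-tax Q = 205; per-unit burden on consumers = 18.
Difference: 15 vs 18 → market B is larger by 3.

Market B, by 3.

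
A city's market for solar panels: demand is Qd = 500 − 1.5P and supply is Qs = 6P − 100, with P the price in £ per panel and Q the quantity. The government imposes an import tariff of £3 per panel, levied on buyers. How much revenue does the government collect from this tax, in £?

Tax revenue = £1129.2.

Before the tax: set 500 − 1.5P = 6P − 100 → P* = £80, Q* = 380.
With the tax collected from buyers, demand (in seller-price terms) shifts: Qd = 500 − 1.5(P + 3).
Solving gives Q = 376.4 with buyers paying £82.4 and suppliers receiving £79.4 (the £3 wedge).
Revenue = t · Q = 3 · 376.4 = £1129.2.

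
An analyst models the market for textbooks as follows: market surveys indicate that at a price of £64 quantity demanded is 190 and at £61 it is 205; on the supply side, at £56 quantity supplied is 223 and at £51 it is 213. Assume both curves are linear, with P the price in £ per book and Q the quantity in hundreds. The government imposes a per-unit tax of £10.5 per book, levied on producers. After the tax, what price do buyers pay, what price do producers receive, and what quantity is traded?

Demand slope: (205 − 190)/(61 − 64) = -5, so Qd = 510 − 5P.
Supply slope: (213 − 223)/(51 − 56) = 2, so Qs = 2P + 111.
Without the tax, 510 − 5P = 2P + 111 gives 7P = 399, so P* = £57 and Q* = 225.
With the tax collected from producers, supply shifts: Qs = 2(P − 10.5) + 111.
New equilibrium: buyers pay £60, producers receive £49.5, Q = 210. (Wedge: Pb − Ps = 10.5.)
The less price-elastic side of the market bears the larger share of a per-unit tax.

Buyers pay £60; producers receive £49.5; quantity = 210.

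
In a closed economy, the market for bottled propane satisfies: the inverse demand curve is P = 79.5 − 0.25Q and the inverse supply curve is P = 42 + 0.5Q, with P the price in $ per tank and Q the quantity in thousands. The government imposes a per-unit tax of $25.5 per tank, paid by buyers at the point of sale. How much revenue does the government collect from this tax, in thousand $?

Tax revenue = $408 thousand.

Inverting to Q(P) form: Qd = 318 − 4P; Qs = 2P − 84.
Before the tax: set 318 − 4P = 2P − 84 → P* = $67, Q* = 50.
With the tax collected from buyers, demand (in seller-price terms) shifts: Qd = 318 − 4(P + 25.5).
Solving gives Q = 16 with buyers paying $75.5 and suppliers receiving $50 (the $25.5 wedge).
Revenue = t · Q = 25.5 · 16 = $408.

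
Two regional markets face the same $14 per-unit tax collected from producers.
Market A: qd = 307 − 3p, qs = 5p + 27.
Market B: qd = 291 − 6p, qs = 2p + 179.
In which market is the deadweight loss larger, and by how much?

Market A: pre-tax p* = $35, q* = 202; post-tax q = 175.75; deadweight loss = $183.75.
Market B: pre-tax p* = $14, q* = 207; post-tax q = 186; deadweight loss = $147.
Difference: $183.75 vs $147 → market A is larger by $36.75.

Market A, by $36.75.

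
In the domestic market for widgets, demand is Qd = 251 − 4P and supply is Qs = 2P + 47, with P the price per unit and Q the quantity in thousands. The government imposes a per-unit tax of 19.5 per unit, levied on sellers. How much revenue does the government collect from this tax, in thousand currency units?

Without the tax, 251 − 4P = 2P + 47 gives 6P = 204, so P* = 34 and Q* = 115.
With the tax collected from sellers, supply shifts: Qs = 2(P − 19.5) + 47.
Solving gives Q = 89 with buyers paying 40.5 and sellers receiving 21 (the 19.5 wedge).
Revenue = t · Q = 19.5 · 89 = 1735.5.

Tax revenue = 1735.5 thousand.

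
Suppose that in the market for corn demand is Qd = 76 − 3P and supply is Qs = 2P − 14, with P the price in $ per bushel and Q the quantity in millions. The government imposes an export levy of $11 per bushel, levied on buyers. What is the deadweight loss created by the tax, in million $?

Before the tax: set 76 − 3P = 2P − 14 → P* = $18, Q* = 22.
With the tax collected from buyers, demand (in seller-price terms) shifts: Qd = 76 − 3(P + 11).
Solving gives Q = 8.8 with buyers paying $22.4 and sellers receiving $11.4 (the $11 wedge).
Quantity falls by |ΔQ| = |22 − 8.8| = 13.2.
DWL = ½ · t · |ΔQ| = ½ · 11 · 13.2 = $72.6.

Deadweight loss = $72.6 million.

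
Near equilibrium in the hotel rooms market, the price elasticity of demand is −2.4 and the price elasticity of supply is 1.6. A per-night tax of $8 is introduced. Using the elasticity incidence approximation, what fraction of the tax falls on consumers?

Incidence ratio: consumers' share ≈ εs / (εs + |εd|) = 1.6 / (1.6 + 2.4) = 0.4.
Supply is the less elastic side, so consumers bear the smaller share.

Consumers' share ≈ 0.4.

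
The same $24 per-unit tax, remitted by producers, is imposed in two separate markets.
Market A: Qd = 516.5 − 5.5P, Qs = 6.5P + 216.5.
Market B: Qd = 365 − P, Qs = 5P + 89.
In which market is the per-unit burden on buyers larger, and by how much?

Market A: pre-tax P* = $25, Q* = 379; post-tax Q = 307.5; per-unit burden on buyers = $13.
Market B: pre-tax P* = $46, Q* = 319; post-tax Q = 299; per-unit burden on buyers = $20.
Difference: $13 vs $20 → market B is larger by $7.

Market B, by $7.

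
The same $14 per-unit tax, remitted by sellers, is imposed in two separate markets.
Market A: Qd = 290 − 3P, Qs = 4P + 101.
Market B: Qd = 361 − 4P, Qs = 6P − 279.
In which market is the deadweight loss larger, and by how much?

Market B, by $67.2.

Market A: pre-tax P* = $27, Q* = 209; post-tax Q = 185; deadweight loss = $168.
Market B: pre-tax P* = $64, Q* = 105; post-tax Q = 71.4; deadweight loss = $235.2.
Difference: $168 vs $235.2 → market B is larger by $67.2.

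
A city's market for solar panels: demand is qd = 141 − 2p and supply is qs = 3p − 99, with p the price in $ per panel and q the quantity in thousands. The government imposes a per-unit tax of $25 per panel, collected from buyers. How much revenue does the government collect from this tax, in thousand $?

Tax revenue = $375 thousand.

Without the tax, 141 − 2p = 3p − 99 gives 5p = 240, so p* = $48 and q* = 45.
With the tax collected from buyers, demand (in seller-price terms) shifts: qd = 141 − 2(p + 25).
New equilibrium: buyers pay $63, suppliers receive $38, q = 15. (Wedge: pb − ps = 25.)
Revenue = t · Q = 25 · 15 = $375.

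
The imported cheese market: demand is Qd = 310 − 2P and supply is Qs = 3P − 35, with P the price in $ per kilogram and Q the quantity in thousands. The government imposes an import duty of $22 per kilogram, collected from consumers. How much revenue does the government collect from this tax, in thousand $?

Before the tax: set 310 − 2P = 3P − 35 → P* = $69, Q* = 172.
With the tax collected from consumers, demand (in seller-price terms) shifts: Qd = 310 − 2(P + 22).
Solving gives Q = 145.6 with consumers paying $82.2 and suppliers receiving $60.2 (the $22 wedge).
Revenue = t · Q = 22 · 145.6 = $3203.2.

Tax revenue = $3203.2 thousand.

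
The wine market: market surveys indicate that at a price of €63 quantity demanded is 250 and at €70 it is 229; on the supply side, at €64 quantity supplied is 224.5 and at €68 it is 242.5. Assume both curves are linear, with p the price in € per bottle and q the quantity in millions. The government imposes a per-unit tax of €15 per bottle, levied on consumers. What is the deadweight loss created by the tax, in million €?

Deadweight loss = €202.5 million.

Demand slope: (229 − 250)/(70 − 63) = -3, so qd = 439 − 3p.
Supply slope: (242.5 − 224.5)/(68 − 64) = 4.5, so qs = 4.5p − 63.5.
Without the tax, 439 − 3p = 4.5p − 63.5 gives 7.5p = 502.5, so p* = €67 and q* = 238.
With the tax collected from consumers, demand (in seller-price terms) shifts: qd = 439 − 3(p + 15).
Solving gives q = 211 with consumers paying €76 and suppliers receiving €61 (the €15 wedge).
Quantity falls by |ΔQ| = |238 − 211| = 27.
DWL = ½ · t · |ΔQ| = ½ · 15 · 27 = €202.5.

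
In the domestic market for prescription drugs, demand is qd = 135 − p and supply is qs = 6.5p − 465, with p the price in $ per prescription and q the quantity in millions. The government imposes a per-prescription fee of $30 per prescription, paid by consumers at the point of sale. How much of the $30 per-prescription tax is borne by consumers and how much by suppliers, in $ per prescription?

Before the tax: set 135 − p = 6.5p − 465 → p* = $80, q* = 55.
With the tax collected from consumers, demand (in seller-price terms) shifts: qd = 135 − (p + 30).
New equilibrium: consumers pay $106, suppliers receive $76, q = 29. (Wedge: pb − ps = 30.)
Burden on consumers: $26; on suppliers: $4. (They sum to $30.)

Consumers bear $26 per prescription; suppliers bear $4 per prescription.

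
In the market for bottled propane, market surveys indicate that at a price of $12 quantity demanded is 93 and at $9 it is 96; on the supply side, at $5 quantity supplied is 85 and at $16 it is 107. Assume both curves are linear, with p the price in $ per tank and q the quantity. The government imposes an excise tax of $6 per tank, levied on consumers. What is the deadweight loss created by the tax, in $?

Deadweight loss = $12.

Demand slope: (96 − 93)/(9 − 12) = -1, so qd = 105 − p.
Supply slope: (107 − 85)/(16 − 5) = 2, so qs = 2p + 75.
Without the tax, 105 − p = 2p + 75 gives 3p = 30, so p* = $10 and q* = 95.
With the tax collected from consumers, demand (in seller-price terms) shifts: qd = 105 − (p + 6).
New equilibrium: consumers pay $14, sellers receive $8, q = 91. (Wedge: pb − ps = 6.)
Quantity falls by |ΔQ| = |95 − 91| = 4.
DWL = ½ · t · |ΔQ| = ½ · 6 · 4 = $12.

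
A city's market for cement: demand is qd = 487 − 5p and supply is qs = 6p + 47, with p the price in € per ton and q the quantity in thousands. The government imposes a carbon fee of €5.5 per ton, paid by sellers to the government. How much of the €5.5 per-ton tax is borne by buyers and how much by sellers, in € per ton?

Without the tax, 487 − 5p = 6p + 47 gives 11p = 440, so p* = €40 and q* = 287.
With the tax collected from sellers, supply shifts: qs = 6(p − 5.5) + 47.
New equilibrium: buyers pay €43, sellers receive €37.5, q = 272. (Wedge: pb − ps = 5.5.)
Burden on buyers: €3; on sellers: €2.5. (They sum to €5.5.)
The less price-elastic side of the market bears the larger share of a per-unit tax.

Buyers bear €3 per ton; sellers bear €2.5 per ton.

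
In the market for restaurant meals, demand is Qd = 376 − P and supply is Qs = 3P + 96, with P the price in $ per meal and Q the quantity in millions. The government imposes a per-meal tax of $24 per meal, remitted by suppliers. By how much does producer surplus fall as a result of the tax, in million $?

Producer surplus falls by $1782 million.

Without the tax, 376 − P = 3P + 96 gives 4P = 280, so P* = $70 and Q* = 306.
With the tax collected from suppliers, supply shifts: Qs = 3(P − 24) + 96.
Solving gives Q = 288 with buyers paying $88 and suppliers receiving $64 (the $24 wedge).
ΔPS is the trapezoid between Q = 288 and Q = 306 of height $6: ½ · (306 + 288) · 6 = $1782.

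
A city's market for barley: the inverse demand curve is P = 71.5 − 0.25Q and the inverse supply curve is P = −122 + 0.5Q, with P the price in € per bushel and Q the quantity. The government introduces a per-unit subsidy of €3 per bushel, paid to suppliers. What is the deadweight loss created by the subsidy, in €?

Deadweight loss = €6.

Rewrite in direct form: Qd = 286 − 4P and Qs = 2P + 244.
Without the subsidy, 286 − 4P = 2P + 244 gives 6P = 42, so P* = €7 and Q* = 258.
With a per-unit subsidy paid to suppliers, each receives P + 3 per unit sold, so supply becomes Qs = 2(P + 3) + 244.
Solving gives Q = 262 with consumers paying €6 and suppliers receiving €9 (the €3 wedge).
Quantity rises by |ΔQ| = |258 − 262| = 4.
DWL = ½ · t · |ΔQ| = ½ · 3 · 4 = €6.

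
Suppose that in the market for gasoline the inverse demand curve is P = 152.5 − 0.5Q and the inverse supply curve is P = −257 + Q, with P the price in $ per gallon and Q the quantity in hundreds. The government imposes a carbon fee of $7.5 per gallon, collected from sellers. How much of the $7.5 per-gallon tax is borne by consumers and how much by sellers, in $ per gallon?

Inverting to Q(P) form: Qd = 305 − 2P; Qs = P + 257.
Without the tax, 305 − 2P = P + 257 gives 3P = 48, so P* = $16 and Q* = 273.
With the tax collected from sellers, supply shifts: Qs = (P − 7.5) + 257.
Solving gives Q = 268 with consumers paying $18.5 and sellers receiving $11 (the $7.5 wedge).
Burden on consumers: $2.5; on sellers: $5. (They sum to $7.5.)

Consumers bear $2.5 per gallon; sellers bear $5 per gallon.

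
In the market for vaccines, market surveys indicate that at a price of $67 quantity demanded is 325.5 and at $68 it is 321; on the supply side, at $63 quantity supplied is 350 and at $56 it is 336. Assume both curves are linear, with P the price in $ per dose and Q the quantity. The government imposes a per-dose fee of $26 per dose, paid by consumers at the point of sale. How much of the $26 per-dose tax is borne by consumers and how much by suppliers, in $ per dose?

Consumers bear $8 per dose; suppliers bear $18 per dose.

Demand slope: (321 − 325.5)/(68 − 67) = -4.5, so Qd = 627 − 4.5P.
Supply slope: (336 − 350)/(56 − 63) = 2, so Qs = 2P + 224.
Before the tax: set 627 − 4.5P = 2P + 224 → P* = $62, Q* = 348.
With the tax collected from consumers, demand (in seller-price terms) shifts: Qd = 627 − 4.5(P + 26).
New equilibrium: consumers pay $70, suppliers receive $44, Q = 312. (Wedge: Pb − Ps = 26.)
Burden on consumers: $8; on suppliers: $18. (They sum to $26.)
The less price-elastic side of the market bears the larger share of a per-unit tax.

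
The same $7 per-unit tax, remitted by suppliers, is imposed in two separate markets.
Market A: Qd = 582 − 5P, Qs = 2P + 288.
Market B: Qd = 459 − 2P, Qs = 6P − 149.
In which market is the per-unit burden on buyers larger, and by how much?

Market A: pre-tax P* = $42, Q* = 372; post-tax Q = 362; per-unit burden on buyers = $2.
Market B: pre-tax P* = $76, Q* = 307; post-tax Q = 296.5; per-unit burden on buyers = $5.25.
Difference: $2 vs $5.25 → market B is larger by $3.25.

Market B, by $3.25.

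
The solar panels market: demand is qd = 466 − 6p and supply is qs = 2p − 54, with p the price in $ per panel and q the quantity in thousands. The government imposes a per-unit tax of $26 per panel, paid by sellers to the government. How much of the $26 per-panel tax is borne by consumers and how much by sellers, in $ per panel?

Before the tax: set 466 − 6p = 2p − 54 → p* = $65, q* = 76.
With the tax collected from sellers, supply shifts: qs = 2(p − 26) − 54.
Solving gives q = 37 with consumers paying $71.5 and sellers receiving $45.5 (the $26 wedge).
Burden on consumers: $6.5; on sellers: $19.5. (They sum to $26.)
The less price-elastic side of the market bears the larger share of a per-unit tax.

Consumers bear $6.5 per panel; sellers bear $19.5 per panel.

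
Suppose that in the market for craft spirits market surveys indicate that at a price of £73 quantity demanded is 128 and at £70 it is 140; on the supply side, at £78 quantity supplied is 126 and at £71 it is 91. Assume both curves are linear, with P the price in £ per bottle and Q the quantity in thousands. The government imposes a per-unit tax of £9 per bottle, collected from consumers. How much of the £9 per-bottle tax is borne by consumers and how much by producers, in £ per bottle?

Consumers bear £5 per bottle; producers bear £4 per bottle.

Demand slope: (140 − 128)/(70 − 73) = -4, so Qd = 420 − 4P.
Supply slope: (91 − 126)/(71 − 78) = 5, so Qs = 5P − 264.
Before the tax: set 420 − 4P = 5P − 264 → P* = £76, Q* = 116.
With the tax collected from consumers, demand (in seller-price terms) shifts: Qd = 420 − 4(P + 9).
Solving gives Q = 96 with consumers paying £81 and producers receiving £72 (the £9 wedge).
Burden on consumers: £5; on producers: £4. (They sum to £9.)
The less price-elastic side of the market bears the larger share of a per-unit tax.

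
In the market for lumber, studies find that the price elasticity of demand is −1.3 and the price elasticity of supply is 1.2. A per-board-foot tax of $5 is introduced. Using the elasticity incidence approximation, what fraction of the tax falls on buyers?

Buyers' share ≈ 0.48.

Incidence ratio: buyers' share ≈ εs / (εs + |εd|) = 1.2 / (1.2 + 1.3) = 0.48.
Supply is the less elastic side, so buyers bear the smaller share.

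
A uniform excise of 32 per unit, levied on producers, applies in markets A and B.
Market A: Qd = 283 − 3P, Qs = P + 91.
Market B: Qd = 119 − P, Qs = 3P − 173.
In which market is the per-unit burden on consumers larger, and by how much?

Market B, by 16.

Market A: pre-tax P* = 48, Q* = 139; post-tax Q = 115; per-unit burden on consumers = 8.
Market B: pre-tax P* = 73, Q* = 46; post-tax Q = 22; per-unit burden on consumers = 24.
Difference: 8 vs 24 → market B is larger by 16.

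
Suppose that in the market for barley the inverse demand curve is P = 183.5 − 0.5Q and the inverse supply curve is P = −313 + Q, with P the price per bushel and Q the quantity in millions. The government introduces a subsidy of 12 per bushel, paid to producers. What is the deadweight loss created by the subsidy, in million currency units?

Deadweight loss = 48 million.

Inverting to Q(P) form: Qd = 367 − 2P; Qs = P + 313.
Without the subsidy, 367 − 2P = P + 313 gives 3P = 54, so P* = 18 and Q* = 331.
With a per-unit subsidy paid to producers, each receives P + 12 per unit sold, so supply becomes Qs = (P + 12) + 313.
Solving gives Q = 339 with buyers paying 14 and producers receiving 26 (the 12 wedge).
Quantity rises by |ΔQ| = |331 − 339| = 8.
DWL = ½ · t · |ΔQ| = ½ · 12 · 8 = 48.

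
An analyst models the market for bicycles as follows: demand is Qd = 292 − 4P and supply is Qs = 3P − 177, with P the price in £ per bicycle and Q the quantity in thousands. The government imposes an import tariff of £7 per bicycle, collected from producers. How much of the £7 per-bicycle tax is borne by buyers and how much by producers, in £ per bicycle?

Before the tax: set 292 − 4P = 3P − 177 → P* = £67, Q* = 24.
With the tax collected from producers, supply shifts: Qs = 3(P − 7) − 177.
Solving gives Q = 12 with buyers paying £70 and producers receiving £63 (the £7 wedge).
Burden on buyers: £3; on producers: £4. (They sum to £7.)

Buyers bear £3 per bicycle; producers bear £4 per bicycle.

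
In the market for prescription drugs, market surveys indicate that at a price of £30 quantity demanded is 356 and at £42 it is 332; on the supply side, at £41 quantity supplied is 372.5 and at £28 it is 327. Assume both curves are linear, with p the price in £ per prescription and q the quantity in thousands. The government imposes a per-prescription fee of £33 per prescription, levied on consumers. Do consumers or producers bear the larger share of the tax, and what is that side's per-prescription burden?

Consumers bear the larger share: £21 per prescription.

Demand slope: (332 − 356)/(42 − 30) = -2, so qd = 416 − 2p.
Supply slope: (327 − 372.5)/(28 − 41) = 3.5, so qs = 3.5p + 229.
Before the tax: set 416 − 2p = 3.5p + 229 → p* = £34, q* = 348.
With the tax collected from consumers, demand (in seller-price terms) shifts: qd = 416 − 2(p + 33).
New equilibrium: consumers pay £55, producers receive £22, q = 306. (Wedge: pb − ps = 33.)
Per-prescription burden: consumers £21, producers £12.
Consumers take the larger share because demand is less price-elastic here (demand slope 2 vs supply slope 3.5).
The less price-elastic side of the market bears the larger share of a per-unit tax.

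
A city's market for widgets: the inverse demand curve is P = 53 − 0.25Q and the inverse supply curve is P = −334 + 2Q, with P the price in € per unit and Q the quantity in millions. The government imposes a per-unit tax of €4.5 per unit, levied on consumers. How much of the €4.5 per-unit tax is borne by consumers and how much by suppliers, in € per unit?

Consumers bear €0.5 per unit; suppliers bear €4 per unit.

Inverting to Q(P) form: Qd = 212 − 4P; Qs = 0.5P + 167.
Without the tax, 212 − 4P = 0.5P + 167 gives 4.5P = 45, so P* = €10 and Q* = 172.
With the tax collected from consumers, demand (in seller-price terms) shifts: Qd = 212 − 4(P + 4.5).
Solving gives Q = 170 with consumers paying €10.5 and suppliers receiving €6 (the €4.5 wedge).
Burden on consumers: €0.5; on suppliers: €4. (They sum to €4.5.)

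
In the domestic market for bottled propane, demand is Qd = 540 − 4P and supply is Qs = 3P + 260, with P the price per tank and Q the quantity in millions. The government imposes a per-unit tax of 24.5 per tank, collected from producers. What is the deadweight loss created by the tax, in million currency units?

Without the tax, 540 − 4P = 3P + 260 gives 7P = 280, so P* = 40 and Q* = 380.
With the tax collected from producers, supply shifts: Qs = 3(P − 24.5) + 260.
Solving gives Q = 338 with consumers paying 50.5 and producers receiving 26 (the 24.5 wedge).
Quantity falls by |ΔQ| = |380 − 338| = 42.
DWL = ½ · t · |ΔQ| = ½ · 24.5 · 42 = 514.5.

Deadweight loss = 514.5 million.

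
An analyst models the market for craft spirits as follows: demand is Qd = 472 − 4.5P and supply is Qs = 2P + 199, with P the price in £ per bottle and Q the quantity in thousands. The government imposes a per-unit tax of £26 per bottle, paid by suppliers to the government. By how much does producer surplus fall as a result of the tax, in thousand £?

Without the tax, 472 − 4.5P = 2P + 199 gives 6.5P = 273, so P* = £42 and Q* = 283.
With the tax collected from suppliers, supply shifts: Qs = 2(P − 26) + 199.
New equilibrium: buyers pay £50, suppliers receive £24, Q = 247. (Wedge: Pb − Ps = 26.)
ΔPS is the trapezoid between Q = 247 and Q = 283 of height £18: ½ · (283 + 247) · 18 = £4770.

Producer surplus falls by £4770 thousand.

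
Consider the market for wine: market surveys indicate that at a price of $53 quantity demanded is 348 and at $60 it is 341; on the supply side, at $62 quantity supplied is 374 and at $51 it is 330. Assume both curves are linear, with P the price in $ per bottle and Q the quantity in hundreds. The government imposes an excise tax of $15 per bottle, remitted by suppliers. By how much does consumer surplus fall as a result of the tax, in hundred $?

Consumer surplus falls by $4080 hundred.

Demand slope: (341 − 348)/(60 − 53) = -1, so Qd = 401 − P.
Supply slope: (330 − 374)/(51 − 62) = 4, so Qs = 4P + 126.
Without the tax, 401 − P = 4P + 126 gives 5P = 275, so P* = $55 and Q* = 346.
With the tax collected from suppliers, supply shifts: Qs = 4(P − 15) + 126.
Solving gives Q = 334 with consumers paying $67 and suppliers receiving $52 (the $15 wedge).
ΔCS is the trapezoid between Q = 334 and Q = 346 of height $12: ½ · (346 + 334) · 12 = $4080.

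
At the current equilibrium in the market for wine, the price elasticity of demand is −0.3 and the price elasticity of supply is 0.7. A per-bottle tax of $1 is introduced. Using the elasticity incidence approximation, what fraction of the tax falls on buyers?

Incidence ratio: buyers' share ≈ εs / (εs + |εd|) = 0.7 / (0.7 + 0.3) = 0.7.
Supply is the more elastic side, so buyers bear the larger share.

Buyers' share ≈ 0.7.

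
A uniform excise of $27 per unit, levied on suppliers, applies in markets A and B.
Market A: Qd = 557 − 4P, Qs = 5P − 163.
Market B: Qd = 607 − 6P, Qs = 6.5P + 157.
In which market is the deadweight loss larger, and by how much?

Market A: pre-tax P* = $80, Q* = 237; post-tax Q = 177; deadweight loss = $810.
Market B: pre-tax P* = $36, Q* = 391; post-tax Q = 306.76; deadweight loss = $1137.24.
Difference: $810 vs $1137.24 → market B is larger by $327.24.

Market B, by $327.24.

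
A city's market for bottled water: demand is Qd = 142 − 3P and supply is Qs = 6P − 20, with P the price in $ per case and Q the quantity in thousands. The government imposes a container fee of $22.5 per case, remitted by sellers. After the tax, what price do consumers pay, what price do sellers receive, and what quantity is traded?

Without the tax, 142 − 3P = 6P − 20 gives 9P = 162, so P* = $18 and Q* = 88.
With the tax collected from sellers, supply shifts: Qs = 6(P − 22.5) − 20.
Solving gives Q = 43 with consumers paying $33 and sellers receiving $10.5 (the $22.5 wedge).
The less price-elastic side of the market bears the larger share of a per-unit tax.

Consumers pay $33; sellers receive $10.5; quantity = 43.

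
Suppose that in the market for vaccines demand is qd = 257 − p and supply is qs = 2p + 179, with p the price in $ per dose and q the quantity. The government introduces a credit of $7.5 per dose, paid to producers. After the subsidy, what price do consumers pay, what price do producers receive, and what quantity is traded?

Consumers pay $21; producers receive $28.5; quantity = 236.

Without the subsidy, 257 − p = 2p + 179 gives 3p = 78, so p* = $26 and q* = 231.
With a per-unit subsidy paid to producers, each receives p + 7.5 per unit sold, so supply becomes qs = 2(p + 7.5) + 179.
Solving gives q = 236 with consumers paying $21 and producers receiving $28.5 (the $7.5 wedge).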